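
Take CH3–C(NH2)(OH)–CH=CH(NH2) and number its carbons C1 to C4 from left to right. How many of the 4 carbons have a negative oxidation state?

Tallying each carbon's bonds:
C1: 1C, 3H → 0 − 3 = -3
C2: 2C, 1O, 1N → 0 + 1 + 1 = +2
C3: 3C, 1H → 0 − 1 = -1
C4: 2C, 1H, 1N → 0 − 1 + 1 = 0
2 carbons (C1, C3) meet the condition.

2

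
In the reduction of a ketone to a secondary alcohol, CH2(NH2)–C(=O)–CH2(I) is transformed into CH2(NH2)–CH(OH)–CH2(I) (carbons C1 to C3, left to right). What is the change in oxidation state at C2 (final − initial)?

Before: C2 has 2 bonds to C, 2 bonds to O → oxidation state +2.
After: C2 has 2 bonds to C, 1 bond to H, 1 bond to O → oxidation state 0.
Δ = 0 − (+2) = -2, so this is a reduction at C2.

-2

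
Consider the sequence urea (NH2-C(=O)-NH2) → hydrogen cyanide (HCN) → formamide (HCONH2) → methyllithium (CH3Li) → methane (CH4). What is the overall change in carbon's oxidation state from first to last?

Carbon oxidation states along the series — urea: +4, hydrogen cyanide: +2, formamide: +2, methyllithium: -4, methane: -4.
Net change = -4 − (+4) = -8.

-8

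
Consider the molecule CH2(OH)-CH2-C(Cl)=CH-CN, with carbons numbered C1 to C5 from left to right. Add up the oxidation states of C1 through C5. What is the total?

Tallying each carbon's bonds:
C1: 1C, 2H, 1O → 0 − 2 + 1 = -1
C2: 2C, 2H → 0 − 2 = -2
C3: 3C, 1Cl → 0 + 1 = +1
C4: 3C, 1H → 0 − 1 = -1
C5: 1C, 3N → 0 + 3 = +3
Sum = -1 − 2 + 1 − 1 + 3 = 0.

0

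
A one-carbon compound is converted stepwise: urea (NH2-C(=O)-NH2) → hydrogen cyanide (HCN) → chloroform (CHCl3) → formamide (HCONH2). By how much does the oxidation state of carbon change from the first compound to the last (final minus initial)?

-2

Carbon oxidation states along the series — urea: +4, hydrogen cyanide: +2, chloroform: +2, formamide: +2.
Net change = +2 − (+4) = -2.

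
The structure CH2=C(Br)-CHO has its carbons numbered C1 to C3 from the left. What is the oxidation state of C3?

Bonds to more-electronegative neighbours contribute +1 each, bonds to H or metals contribute −1 each, and C–C bonds contribute 0.
C3 has one bond to C (0), one bond to H (-1), a double bond to O (2×+1 = +2).
Oxidation state = 0 − 1 + 2 = +1.

+1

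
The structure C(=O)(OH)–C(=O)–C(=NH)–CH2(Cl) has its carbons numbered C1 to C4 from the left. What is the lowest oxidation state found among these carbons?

Tallying each carbon's bonds:
C1: 1C, 3O → 0 + 3 = +3
C2: 2C, 2O → 0 + 2 = +2
C3: 2C, 2N → 0 + 2 = +2
C4: 1C, 2H, 1Cl → 0 − 2 + 1 = -1
The lowest value is -1.

-1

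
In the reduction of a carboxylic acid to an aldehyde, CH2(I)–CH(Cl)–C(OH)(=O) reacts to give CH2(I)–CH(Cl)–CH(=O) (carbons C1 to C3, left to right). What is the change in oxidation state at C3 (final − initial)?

Before: C3 has 1 bond to C, 3 bonds to O → oxidation state +3.
After: C3 has 1 bond to C, 1 bond to H, 2 bonds to O → oxidation state +1.
Δ = +1 − (+3) = -2, so this is a reduction at C3.

-2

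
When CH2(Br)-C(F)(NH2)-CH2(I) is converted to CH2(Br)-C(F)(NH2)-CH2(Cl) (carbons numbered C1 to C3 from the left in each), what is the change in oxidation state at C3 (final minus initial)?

0

Before: C3 has 1 bond to C, 2 bonds to H, 1 bond to I → oxidation state -1.
After: C3 has 1 bond to C, 2 bonds to H, 1 bond to Cl → oxidation state -1.
Δ = -1 − (-1) = 0, so no net redox change at C3.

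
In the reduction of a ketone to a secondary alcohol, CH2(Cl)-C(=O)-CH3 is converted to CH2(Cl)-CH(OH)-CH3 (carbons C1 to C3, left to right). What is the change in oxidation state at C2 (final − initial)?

-2

Before: C2 has 2 bonds to C, 2 bonds to O → oxidation state +2.
After: C2 has 2 bonds to C, 1 bond to H, 1 bond to O → oxidation state 0.
Δ = 0 − (+2) = -2, so this is a reduction at C2.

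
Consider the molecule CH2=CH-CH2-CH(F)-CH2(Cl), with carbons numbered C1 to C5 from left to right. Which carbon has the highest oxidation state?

Each bond to a more electronegative atom (O, N, halogen) counts +1, each bond to a less electronegative atom (H, metal, B, Si) counts −1, and each C–C bond counts 0. Tallying each carbon:
C1: 2C, 2H → 0 − 2 = -2
C2: 3C, 1H → 0 − 1 = -1
C3: 2C, 2H → 0 − 2 = -2
C4: 2C, 1H, 1F → 0 − 1 + 1 = 0
C5: 1C, 2H, 1Cl → 0 − 2 + 1 = -1
The most oxidised carbon is C4 at 0.

C4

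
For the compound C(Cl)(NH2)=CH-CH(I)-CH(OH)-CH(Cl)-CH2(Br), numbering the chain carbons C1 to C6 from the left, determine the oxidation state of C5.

0

C5 has one bond to C (0), one bond to C (0), one bond to H (-1), one bond to Cl (+1).
Oxidation state = 0 + 0 − 1 + 1 = 0.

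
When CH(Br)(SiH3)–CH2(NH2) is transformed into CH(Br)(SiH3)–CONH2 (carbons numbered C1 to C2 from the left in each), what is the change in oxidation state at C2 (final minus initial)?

Before: C2 has 1 bond to C, 2 bonds to H, 1 bond to N → oxidation state -1.
After: C2 has 1 bond to C, 2 bonds to O, 1 bond to N → oxidation state +3.
Δ = +3 − (-1) = +4, so this is an oxidation at C2.

+4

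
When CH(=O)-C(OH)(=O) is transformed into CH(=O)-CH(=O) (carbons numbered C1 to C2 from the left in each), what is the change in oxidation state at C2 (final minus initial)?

Before: C2 has 1 bond to C, 3 bonds to O → oxidation state +3.
After: C2 has 1 bond to C, 1 bond to H, 2 bonds to O → oxidation state +1.
Δ = +1 − (+3) = -2, so this is a reduction at C2.

-2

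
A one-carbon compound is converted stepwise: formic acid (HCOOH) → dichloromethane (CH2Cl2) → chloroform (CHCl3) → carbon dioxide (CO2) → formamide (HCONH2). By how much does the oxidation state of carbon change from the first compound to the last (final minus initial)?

Carbon oxidation states along the series — formic acid: +2, dichloromethane: 0, chloroform: +2, carbon dioxide: +4, formamide: +2.
Net change = +2 − (+2) = 0.

0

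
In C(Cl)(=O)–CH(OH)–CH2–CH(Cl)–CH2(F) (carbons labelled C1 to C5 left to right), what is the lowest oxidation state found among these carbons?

Tallying each carbon's bonds:
C1: 1C, 2O, 1Cl → 0 + 2 + 1 = +3
C2: 2C, 1H, 1O → 0 − 1 + 1 = 0
C3: 2C, 2H → 0 − 2 = -2
C4: 2C, 1H, 1Cl → 0 − 1 + 1 = 0
C5: 1C, 2H, 1F → 0 − 2 + 1 = -1
The lowest value is -2.

-2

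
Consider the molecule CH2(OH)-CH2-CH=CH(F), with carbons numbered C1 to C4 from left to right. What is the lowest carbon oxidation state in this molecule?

-2

Tallying each carbon's bonds:
C1: 1C, 2H, 1O → 0 − 2 + 1 = -1
C2: 2C, 2H → 0 − 2 = -2
C3: 3C, 1H → 0 − 1 = -1
C4: 2C, 1H, 1F → 0 − 1 + 1 = 0
The lowest value is -2.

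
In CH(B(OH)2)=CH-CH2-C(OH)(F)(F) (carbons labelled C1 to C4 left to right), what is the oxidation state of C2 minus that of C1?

+1

C2: 3C, 1H → 0 − 1 = -1
C1: 2C, 1H, 1B → 0 − 1 − 1 = -2
Difference: -1 − (-2) = +1.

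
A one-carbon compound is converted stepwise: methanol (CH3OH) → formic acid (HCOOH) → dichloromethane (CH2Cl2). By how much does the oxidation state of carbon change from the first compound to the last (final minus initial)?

Carbon oxidation states along the series — methanol: -2, formic acid: +2, dichloromethane: 0.
Net change = 0 − (-2) = +2.

+2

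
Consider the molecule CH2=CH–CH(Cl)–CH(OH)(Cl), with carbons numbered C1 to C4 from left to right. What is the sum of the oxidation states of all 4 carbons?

-2

Tallying each carbon's bonds:
C1: 2C, 2H → 0 − 2 = -2
C2: 3C, 1H → 0 − 1 = -1
C3: 2C, 1H, 1Cl → 0 − 1 + 1 = 0
C4: 1C, 1H, 1O, 1Cl → 0 − 1 + 1 + 1 = +1
Sum = -2 − 1 + 0 + 1 = -2.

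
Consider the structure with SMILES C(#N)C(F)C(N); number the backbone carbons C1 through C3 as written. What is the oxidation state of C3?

Assign +1 per bond to O/N/halogen, −1 per bond to H or an electropositive element, and 0 per bond to carbon.
C3 has one bond to C (0), one bond to H (-1), one bond to N (+1), one bond to H (-1).
Oxidation state = 0 − 1 + 1 − 1 = -1.

-1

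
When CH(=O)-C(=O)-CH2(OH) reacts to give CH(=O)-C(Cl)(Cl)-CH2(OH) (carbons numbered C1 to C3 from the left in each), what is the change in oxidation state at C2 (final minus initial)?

0

Before: C2 has 2 bonds to C, 2 bonds to O → oxidation state +2.
After: C2 has 2 bonds to C, 2 bonds to Cl → oxidation state +2.
Δ = +2 − (+2) = 0, so no net redox change at C2.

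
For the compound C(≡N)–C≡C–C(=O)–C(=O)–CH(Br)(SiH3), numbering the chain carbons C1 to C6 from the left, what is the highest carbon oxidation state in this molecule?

+3

Tallying each carbon's bonds:
C1: 1C, 3N → 0 + 3 = +3
C2: 4C → 0 = 0
C3: 4C → 0 = 0
C4: 2C, 2O → 0 + 2 = +2
C5: 2C, 2O → 0 + 2 = +2
C6: 1C, 1H, 1Br, 1Si → 0 − 1 + 1 − 1 = -1
The highest value is +3.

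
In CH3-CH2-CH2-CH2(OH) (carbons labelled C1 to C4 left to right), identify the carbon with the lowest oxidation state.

Count +1 for every bond to an atom more electronegative than carbon and −1 for every bond to one less electronegative; C–C bonds are 0. Tallying each carbon:
C1: 1C, 3H → 0 − 3 = -3
C2: 2C, 2H → 0 − 2 = -2
C3: 2C, 2H → 0 − 2 = -2
C4: 1C, 2H, 1O → 0 − 2 + 1 = -1
The most reduced carbon is C1 at -3.

C1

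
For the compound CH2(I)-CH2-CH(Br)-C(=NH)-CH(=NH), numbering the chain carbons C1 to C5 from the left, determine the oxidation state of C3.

0

C3 has one bond to C (0), one bond to C (0), one bond to Br (+1), one bond to H (-1).
Oxidation state = 0 + 0 + 1 − 1 = 0.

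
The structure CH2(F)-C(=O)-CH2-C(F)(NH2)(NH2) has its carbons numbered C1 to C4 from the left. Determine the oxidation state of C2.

Bonds to more-electronegative neighbours contribute +1 each, bonds to H or metals contribute −1 each, and C–C bonds contribute 0.
C2 has one bond to C (0), one bond to C (0), a double bond to O (2×+1 = +2).
Oxidation state = 0 + 0 + 2 = +2.

+2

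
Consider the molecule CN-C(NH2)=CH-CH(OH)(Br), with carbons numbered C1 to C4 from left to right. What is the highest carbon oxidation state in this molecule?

Tallying each carbon's bonds:
C1: 1C, 3N → 0 + 3 = +3
C2: 3C, 1N → 0 + 1 = +1
C3: 3C, 1H → 0 − 1 = -1
C4: 1C, 1H, 1O, 1Br → 0 − 1 + 1 + 1 = +1
The highest value is +3.

+3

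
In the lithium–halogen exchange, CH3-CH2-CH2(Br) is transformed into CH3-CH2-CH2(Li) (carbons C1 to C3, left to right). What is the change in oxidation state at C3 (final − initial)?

-2

Before: C3 has 1 bond to C, 2 bonds to H, 1 bond to Br → oxidation state -1.
After: C3 has 1 bond to C, 2 bonds to H, 1 bond to Li → oxidation state -3.
Δ = -3 − (-1) = -2, so this is a reduction at C3.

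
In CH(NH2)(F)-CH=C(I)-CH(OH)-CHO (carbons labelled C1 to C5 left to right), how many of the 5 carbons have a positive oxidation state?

Tallying each carbon's bonds:
C1: 1C, 1H, 1N, 1F → 0 − 1 + 1 + 1 = +1
C2: 3C, 1H → 0 − 1 = -1
C3: 3C, 1I → 0 + 1 = +1
C4: 2C, 1H, 1O → 0 − 1 + 1 = 0
C5: 1C, 1H, 2O → 0 − 1 + 2 = +1
3 carbons (C1, C3, C5) meet the condition.

3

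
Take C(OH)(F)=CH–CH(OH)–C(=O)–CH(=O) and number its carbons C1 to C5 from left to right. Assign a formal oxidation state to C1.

+2

Count +1 for every bond to an atom more electronegative than carbon and −1 for every bond to one less electronegative; C–C bonds are 0.
C1 has a double bond to C (2×0 = 0), one bond to O (+1), one bond to F (+1).
Oxidation state = 0 + 1 + 1 = +2.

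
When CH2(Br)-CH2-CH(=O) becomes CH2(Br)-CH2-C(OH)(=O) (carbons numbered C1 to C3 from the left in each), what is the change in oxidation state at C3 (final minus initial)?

+2

Before: C3 has 1 bond to C, 1 bond to H, 2 bonds to O → oxidation state +1.
After: C3 has 1 bond to C, 3 bonds to O → oxidation state +3.
Δ = +3 − (+1) = +2, so this is an oxidation at C3.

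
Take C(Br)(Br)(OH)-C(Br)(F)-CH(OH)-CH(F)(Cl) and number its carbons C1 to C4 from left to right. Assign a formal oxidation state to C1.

+3

Assign +1 per bond to O/N/halogen, −1 per bond to H or an electropositive element, and 0 per bond to carbon.
C1 has one bond to C (0), one bond to Br (+1), one bond to Br (+1), one bond to O (+1).
Oxidation state = 0 + 1 + 1 + 1 = +3.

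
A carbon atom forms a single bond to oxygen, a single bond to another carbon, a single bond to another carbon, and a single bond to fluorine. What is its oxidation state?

Assign +1 per bond to O/N/halogen, −1 per bond to H or an electropositive element, and 0 per bond to carbon.
The carbon has one bond to C (0), one bond to C (0), one bond to F (+1), one bond to O (+1).
Oxidation state = 0 + 0 + 1 + 1 = +2.

+2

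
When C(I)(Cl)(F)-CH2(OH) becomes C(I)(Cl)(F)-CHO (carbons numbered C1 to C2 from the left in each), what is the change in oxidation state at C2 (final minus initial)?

Before: C2 has 1 bond to C, 2 bonds to H, 1 bond to O → oxidation state -1.
After: C2 has 1 bond to C, 1 bond to H, 2 bonds to O → oxidation state +1.
Δ = +1 − (-1) = +2, so this is an oxidation at C2.

+2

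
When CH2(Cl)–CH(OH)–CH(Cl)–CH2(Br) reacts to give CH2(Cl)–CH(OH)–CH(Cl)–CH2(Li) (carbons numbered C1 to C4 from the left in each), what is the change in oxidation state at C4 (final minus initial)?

-2

Before: C4 has 1 bond to C, 2 bonds to H, 1 bond to Br → oxidation state -1.
After: C4 has 1 bond to C, 2 bonds to H, 1 bond to Li → oxidation state -3.
Δ = -3 − (-1) = -2, so this is a reduction at C4.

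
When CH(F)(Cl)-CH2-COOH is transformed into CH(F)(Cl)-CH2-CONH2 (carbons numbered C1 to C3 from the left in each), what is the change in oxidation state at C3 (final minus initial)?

Before: C3 has 1 bond to C, 3 bonds to O → oxidation state +3.
After: C3 has 1 bond to C, 2 bonds to O, 1 bond to N → oxidation state +3.
Δ = +3 − (+3) = 0, so no net redox change at C3.

0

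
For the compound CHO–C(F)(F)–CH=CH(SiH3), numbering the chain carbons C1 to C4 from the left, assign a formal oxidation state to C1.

+1

Each bond to a more electronegative atom (O, N, halogen) counts +1, each bond to a less electronegative atom (H, metal, B, Si) counts −1, and each C–C bond counts 0.
C1 has one bond to C (0), a double bond to O (2×+1 = +2), one bond to H (-1).
Oxidation state = 0 + 2 − 1 = +1.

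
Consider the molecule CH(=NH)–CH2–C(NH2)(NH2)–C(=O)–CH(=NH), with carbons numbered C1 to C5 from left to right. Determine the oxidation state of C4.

Bonds to more-electronegative neighbours contribute +1 each, bonds to H or metals contribute −1 each, and C–C bonds contribute 0.
C4 has one bond to C (0), one bond to C (0), a double bond to O (2×+1 = +2).
Oxidation state = 0 + 0 + 2 = +2.

+2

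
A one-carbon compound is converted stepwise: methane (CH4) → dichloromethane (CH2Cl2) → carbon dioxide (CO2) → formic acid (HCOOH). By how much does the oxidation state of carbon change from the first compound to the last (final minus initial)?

Carbon oxidation states along the series — methane: -4, dichloromethane: 0, carbon dioxide: +4, formic acid: +2.
Net change = +2 − (-4) = +6.

+6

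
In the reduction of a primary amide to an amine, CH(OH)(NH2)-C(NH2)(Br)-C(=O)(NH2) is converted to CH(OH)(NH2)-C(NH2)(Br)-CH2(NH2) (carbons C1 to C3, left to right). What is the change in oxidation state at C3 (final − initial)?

Before: C3 has 1 bond to C, 2 bonds to O, 1 bond to N → oxidation state +3.
After: C3 has 1 bond to C, 2 bonds to H, 1 bond to N → oxidation state -1.
Δ = -1 − (+3) = -4, so this is a reduction at C3.

-4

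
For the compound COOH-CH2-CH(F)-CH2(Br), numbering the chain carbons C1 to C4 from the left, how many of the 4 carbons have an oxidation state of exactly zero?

Each bond to a more electronegative atom (O, N, halogen) counts +1, each bond to a less electronegative atom (H, metal, B, Si) counts −1, and each C–C bond counts 0. Tallying each carbon:
C1: 1C, 3O → 0 + 3 = +3
C2: 2C, 2H → 0 − 2 = -2
C3: 2C, 1H, 1F → 0 − 1 + 1 = 0
C4: 1C, 2H, 1Br → 0 − 2 + 1 = -1
1 carbon (C3) meets the condition.

1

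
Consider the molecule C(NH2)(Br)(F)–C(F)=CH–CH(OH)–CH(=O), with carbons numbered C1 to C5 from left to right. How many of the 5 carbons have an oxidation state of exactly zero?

Each bond to a more electronegative atom (O, N, halogen) counts +1, each bond to a less electronegative atom (H, metal, B, Si) counts −1, and each C–C bond counts 0. Tallying each carbon:
C1: 1C, 1N, 1F, 1Br → 0 + 1 + 1 + 1 = +3
C2: 3C, 1F → 0 + 1 = +1
C3: 3C, 1H → 0 − 1 = -1
C4: 2C, 1H, 1O → 0 − 1 + 1 = 0
C5: 1C, 1H, 2O → 0 − 1 + 2 = +1
1 carbon (C4) meets the condition.

1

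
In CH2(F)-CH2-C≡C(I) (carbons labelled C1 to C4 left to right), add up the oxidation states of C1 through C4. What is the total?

Tallying each carbon's bonds:
C1: 1C, 2H, 1F → 0 − 2 + 1 = -1
C2: 2C, 2H → 0 − 2 = -2
C3: 4C → 0 = 0
C4: 3C, 1I → 0 + 1 = +1
Sum = -1 − 2 + 0 + 1 = -2.

-2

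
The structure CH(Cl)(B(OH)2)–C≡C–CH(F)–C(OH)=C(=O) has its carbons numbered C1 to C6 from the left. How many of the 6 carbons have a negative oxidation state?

Each bond to a more electronegative atom (O, N, halogen) counts +1, each bond to a less electronegative atom (H, metal, B, Si) counts −1, and each C–C bond counts 0. Tallying each carbon:
C1: 1C, 1H, 1Cl, 1B → 0 − 1 + 1 − 1 = -1
C2: 4C → 0 = 0
C3: 4C → 0 = 0
C4: 2C, 1H, 1F → 0 − 1 + 1 = 0
C5: 3C, 1O → 0 + 1 = +1
C6: 2C, 2O → 0 + 2 = +2
1 carbon (C1) meets the condition.

1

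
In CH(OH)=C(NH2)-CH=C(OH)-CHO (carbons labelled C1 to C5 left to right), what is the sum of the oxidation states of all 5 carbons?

+2

Assign +1 per bond to O/N/halogen, −1 per bond to H or an electropositive element, and 0 per bond to carbon. Tallying each carbon:
C1: 2C, 1H, 1O → 0 − 1 + 1 = 0
C2: 3C, 1N → 0 + 1 = +1
C3: 3C, 1H → 0 − 1 = -1
C4: 3C, 1O → 0 + 1 = +1
C5: 1C, 1H, 2O → 0 − 1 + 2 = +1
Sum = 0 + 1 − 1 + 1 + 1 = +2.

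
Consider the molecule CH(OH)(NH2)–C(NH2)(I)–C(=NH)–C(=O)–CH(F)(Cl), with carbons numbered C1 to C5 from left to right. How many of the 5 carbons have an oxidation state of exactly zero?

0

Tallying each carbon's bonds:
C1: 1C, 1H, 1O, 1N → 0 − 1 + 1 + 1 = +1
C2: 2C, 1N, 1I → 0 + 1 + 1 = +2
C3: 2C, 2N → 0 + 2 = +2
C4: 2C, 2O → 0 + 2 = +2
C5: 1C, 1H, 1F, 1Cl → 0 − 1 + 1 + 1 = +1
0 carbons meet the condition.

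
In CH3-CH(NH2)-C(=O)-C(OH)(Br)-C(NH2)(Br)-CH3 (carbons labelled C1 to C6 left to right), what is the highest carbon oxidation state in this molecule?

+2

Tallying each carbon's bonds:
C1: 1C, 3H → 0 − 3 = -3
C2: 2C, 1H, 1N → 0 − 1 + 1 = 0
C3: 2C, 2O → 0 + 2 = +2
C4: 2C, 1O, 1Br → 0 + 1 + 1 = +2
C5: 2C, 1N, 1Br → 0 + 1 + 1 = +2
C6: 1C, 3H → 0 − 3 = -3
The highest value is +2.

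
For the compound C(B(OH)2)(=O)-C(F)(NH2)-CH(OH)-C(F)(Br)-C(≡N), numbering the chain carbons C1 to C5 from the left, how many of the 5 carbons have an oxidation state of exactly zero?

1

Each bond to a more electronegative atom (O, N, halogen) counts +1, each bond to a less electronegative atom (H, metal, B, Si) counts −1, and each C–C bond counts 0. Tallying each carbon:
C1: 1C, 2O, 1B → 0 + 2 − 1 = +1
C2: 2C, 1N, 1F → 0 + 1 + 1 = +2
C3: 2C, 1H, 1O → 0 − 1 + 1 = 0
C4: 2C, 1F, 1Br → 0 + 1 + 1 = +2
C5: 1C, 3N → 0 + 3 = +3
1 carbon (C3) meets the condition.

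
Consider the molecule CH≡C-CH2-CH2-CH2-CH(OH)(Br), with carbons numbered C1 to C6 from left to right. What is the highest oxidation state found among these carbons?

+1

Each bond to a more electronegative atom (O, N, halogen) counts +1, each bond to a less electronegative atom (H, metal, B, Si) counts −1, and each C–C bond counts 0. Tallying each carbon:
C1: 3C, 1H → 0 − 1 = -1
C2: 4C → 0 = 0
C3: 2C, 2H → 0 − 2 = -2
C4: 2C, 2H → 0 − 2 = -2
C5: 2C, 2H → 0 − 2 = -2
C6: 1C, 1H, 1O, 1Br → 0 − 1 + 1 + 1 = +1
The highest value is +1.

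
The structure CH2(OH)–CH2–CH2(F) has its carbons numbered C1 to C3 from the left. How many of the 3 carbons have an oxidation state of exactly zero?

Bonds to more-electronegative neighbours contribute +1 each, bonds to H or metals contribute −1 each, and C–C bonds contribute 0. Tallying each carbon:
C1: 1C, 2H, 1O → 0 − 2 + 1 = -1
C2: 2C, 2H → 0 − 2 = -2
C3: 1C, 2H, 1F → 0 − 2 + 1 = -1
0 carbons meet the condition.

0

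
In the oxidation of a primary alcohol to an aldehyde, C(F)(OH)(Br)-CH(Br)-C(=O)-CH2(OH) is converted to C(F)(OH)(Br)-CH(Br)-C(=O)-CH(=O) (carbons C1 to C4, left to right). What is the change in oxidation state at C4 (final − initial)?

+2

Before: C4 has 1 bond to C, 2 bonds to H, 1 bond to O → oxidation state -1.
After: C4 has 1 bond to C, 1 bond to H, 2 bonds to O → oxidation state +1.
Δ = +1 − (-1) = +2, so this is an oxidation at C4.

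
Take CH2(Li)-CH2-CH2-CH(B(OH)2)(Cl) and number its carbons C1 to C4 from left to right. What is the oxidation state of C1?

-3

Count +1 for every bond to an atom more electronegative than carbon and −1 for every bond to one less electronegative; C–C bonds are 0.
C1 has one bond to C (0), one bond to H (-1), one bond to H (-1), one bond to Li (-1).
Oxidation state = 0 − 1 − 1 − 1 = -3.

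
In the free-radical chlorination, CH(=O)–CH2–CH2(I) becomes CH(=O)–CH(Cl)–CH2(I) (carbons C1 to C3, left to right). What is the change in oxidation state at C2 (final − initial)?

Before: C2 has 2 bonds to C, 2 bonds to H → oxidation state -2.
After: C2 has 2 bonds to C, 1 bond to H, 1 bond to Cl → oxidation state 0.
Δ = 0 − (-2) = +2, so this is an oxidation at C2.

+2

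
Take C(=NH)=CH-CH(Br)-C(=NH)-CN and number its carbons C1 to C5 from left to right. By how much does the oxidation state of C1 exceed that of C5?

-1

C1: 2C, 2N → 0 + 2 = +2
C5: 1C, 3N → 0 + 3 = +3
Difference: +2 − (+3) = -1.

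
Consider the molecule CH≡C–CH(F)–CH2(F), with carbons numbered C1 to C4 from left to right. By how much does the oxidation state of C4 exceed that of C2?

C4: 1C, 2H, 1F → 0 − 2 + 1 = -1
C2: 4C → 0 = 0
Difference: -1 − (0) = -1.

-1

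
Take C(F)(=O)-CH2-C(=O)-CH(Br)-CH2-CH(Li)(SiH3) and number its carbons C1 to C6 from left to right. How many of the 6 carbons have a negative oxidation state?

Tallying each carbon's bonds:
C1: 1C, 2O, 1F → 0 + 2 + 1 = +3
C2: 2C, 2H → 0 − 2 = -2
C3: 2C, 2O → 0 + 2 = +2
C4: 2C, 1H, 1Br → 0 − 1 + 1 = 0
C5: 2C, 2H → 0 − 2 = -2
C6: 1C, 1H, 1Li, 1Si → 0 − 1 − 1 − 1 = -3
3 carbons (C2, C5, C6) meet the condition.

3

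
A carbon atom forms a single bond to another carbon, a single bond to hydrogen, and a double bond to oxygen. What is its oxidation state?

+1

Count +1 for every bond to an atom more electronegative than carbon and −1 for every bond to one less electronegative; C–C bonds are 0.
The carbon has one bond to C (0), one bond to H (-1), a double bond to O (2×+1 = +2).
Oxidation state = 0 − 1 + 2 = +1.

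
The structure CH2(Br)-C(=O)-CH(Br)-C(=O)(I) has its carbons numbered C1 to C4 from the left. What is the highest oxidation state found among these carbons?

+3

Tallying each carbon's bonds:
C1: 1C, 2H, 1Br → 0 − 2 + 1 = -1
C2: 2C, 2O → 0 + 2 = +2
C3: 2C, 1H, 1Br → 0 − 1 + 1 = 0
C4: 1C, 2O, 1I → 0 + 2 + 1 = +3
The highest value is +3.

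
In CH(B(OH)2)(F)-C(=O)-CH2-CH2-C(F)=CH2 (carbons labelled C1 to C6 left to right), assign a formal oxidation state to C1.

Count +1 for every bond to an atom more electronegative than carbon and −1 for every bond to one less electronegative; C–C bonds are 0.
C1 has one bond to C (0), one bond to B (-1), one bond to H (-1), one bond to F (+1).
Oxidation state = 0 − 1 − 1 + 1 = -1.

-1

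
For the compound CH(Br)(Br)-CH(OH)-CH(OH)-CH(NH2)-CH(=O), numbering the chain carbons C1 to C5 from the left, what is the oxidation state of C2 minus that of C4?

C2: 2C, 1H, 1O → 0 − 1 + 1 = 0
C4: 2C, 1H, 1N → 0 − 1 + 1 = 0
Difference: 0 − (0) = 0.

0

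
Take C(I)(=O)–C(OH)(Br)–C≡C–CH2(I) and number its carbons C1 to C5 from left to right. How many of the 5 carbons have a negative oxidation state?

Tallying each carbon's bonds:
C1: 1C, 2O, 1I → 0 + 2 + 1 = +3
C2: 2C, 1O, 1Br → 0 + 1 + 1 = +2
C3: 4C → 0 = 0
C4: 4C → 0 = 0
C5: 1C, 2H, 1I → 0 − 2 + 1 = -1
1 carbon (C5) meets the condition.

1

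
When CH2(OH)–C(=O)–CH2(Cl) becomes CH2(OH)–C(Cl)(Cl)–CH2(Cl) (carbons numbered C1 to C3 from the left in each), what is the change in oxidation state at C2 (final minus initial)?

Before: C2 has 2 bonds to C, 2 bonds to O → oxidation state +2.
After: C2 has 2 bonds to C, 2 bonds to Cl → oxidation state +2.
Δ = +2 − (+2) = 0, so no net redox change at C2.

0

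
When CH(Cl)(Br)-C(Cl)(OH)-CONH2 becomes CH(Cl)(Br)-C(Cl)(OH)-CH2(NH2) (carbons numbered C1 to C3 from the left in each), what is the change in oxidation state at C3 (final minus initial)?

Before: C3 has 1 bond to C, 2 bonds to O, 1 bond to N → oxidation state +3.
After: C3 has 1 bond to C, 2 bonds to H, 1 bond to N → oxidation state -1.
Δ = -1 − (+3) = -4, so this is a reduction at C3.

-4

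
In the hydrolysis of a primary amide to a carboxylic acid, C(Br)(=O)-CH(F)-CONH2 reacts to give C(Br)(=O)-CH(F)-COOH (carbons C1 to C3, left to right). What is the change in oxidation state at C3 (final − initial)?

Before: C3 has 1 bond to C, 2 bonds to O, 1 bond to N → oxidation state +3.
After: C3 has 1 bond to C, 3 bonds to O → oxidation state +3.
Δ = +3 − (+3) = 0, so no net redox change at C3.

0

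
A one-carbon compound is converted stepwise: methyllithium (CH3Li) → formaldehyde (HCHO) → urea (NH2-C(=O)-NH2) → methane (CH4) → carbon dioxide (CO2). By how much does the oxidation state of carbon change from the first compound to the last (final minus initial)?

Carbon oxidation states along the series — methyllithium: -4, formaldehyde: 0, urea: +4, methane: -4, carbon dioxide: +4.
Net change = +4 − (-4) = +8.

+8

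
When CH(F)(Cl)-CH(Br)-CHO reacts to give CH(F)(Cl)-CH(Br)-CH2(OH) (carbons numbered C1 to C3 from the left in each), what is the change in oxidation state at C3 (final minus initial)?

-2

Before: C3 has 1 bond to C, 1 bond to H, 2 bonds to O → oxidation state +1.
After: C3 has 1 bond to C, 2 bonds to H, 1 bond to O → oxidation state -1.
Δ = -1 − (+1) = -2, so this is a reduction at C3.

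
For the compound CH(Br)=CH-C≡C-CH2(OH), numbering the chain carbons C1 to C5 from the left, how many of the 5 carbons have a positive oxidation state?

Bonds to more-electronegative neighbours contribute +1 each, bonds to H or metals contribute −1 each, and C–C bonds contribute 0. Tallying each carbon:
C1: 2C, 1H, 1Br → 0 − 1 + 1 = 0
C2: 3C, 1H → 0 − 1 = -1
C3: 4C → 0 = 0
C4: 4C → 0 = 0
C5: 1C, 2H, 1O → 0 − 2 + 1 = -1
0 carbons meet the condition.

0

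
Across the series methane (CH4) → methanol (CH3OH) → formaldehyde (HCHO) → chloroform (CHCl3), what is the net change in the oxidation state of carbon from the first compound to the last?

+6

Carbon oxidation states along the series — methane: -4, methanol: -2, formaldehyde: 0, chloroform: +2.
Net change = +2 − (-4) = +6.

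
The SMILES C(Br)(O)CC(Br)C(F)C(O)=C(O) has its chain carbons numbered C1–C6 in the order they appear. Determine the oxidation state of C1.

Assign +1 per bond to O/N/halogen, −1 per bond to H or an electropositive element, and 0 per bond to carbon.
C1 has one bond to C (0), one bond to H (-1), one bond to Br (+1), one bond to O (+1).
Oxidation state = 0 − 1 + 1 + 1 = +1.

+1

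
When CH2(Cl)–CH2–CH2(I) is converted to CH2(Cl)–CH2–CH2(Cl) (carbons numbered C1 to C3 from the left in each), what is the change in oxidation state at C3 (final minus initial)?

0

Before: C3 has 1 bond to C, 2 bonds to H, 1 bond to I → oxidation state -1.
After: C3 has 1 bond to C, 2 bonds to H, 1 bond to Cl → oxidation state -1.
Δ = -1 − (-1) = 0, so no net redox change at C3.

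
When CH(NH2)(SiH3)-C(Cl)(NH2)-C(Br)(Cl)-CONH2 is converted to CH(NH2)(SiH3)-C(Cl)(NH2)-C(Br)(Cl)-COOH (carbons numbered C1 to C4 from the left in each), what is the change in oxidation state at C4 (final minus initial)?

Before: C4 has 1 bond to C, 2 bonds to O, 1 bond to N → oxidation state +3.
After: C4 has 1 bond to C, 3 bonds to O → oxidation state +3.
Δ = +3 − (+3) = 0, so no net redox change at C4.

0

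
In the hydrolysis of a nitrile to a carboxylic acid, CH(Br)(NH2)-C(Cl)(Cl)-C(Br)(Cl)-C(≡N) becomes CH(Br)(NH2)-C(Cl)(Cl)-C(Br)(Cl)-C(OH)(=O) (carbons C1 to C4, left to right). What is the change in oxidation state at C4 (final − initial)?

Before: C4 has 1 bond to C, 3 bonds to N → oxidation state +3.
After: C4 has 1 bond to C, 3 bonds to O → oxidation state +3.
Δ = +3 − (+3) = 0, so no net redox change at C4.

0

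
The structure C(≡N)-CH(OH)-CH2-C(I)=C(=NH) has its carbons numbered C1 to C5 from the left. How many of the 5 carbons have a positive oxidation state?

3

Tallying each carbon's bonds:
C1: 1C, 3N → 0 + 3 = +3
C2: 2C, 1H, 1O → 0 − 1 + 1 = 0
C3: 2C, 2H → 0 − 2 = -2
C4: 3C, 1I → 0 + 1 = +1
C5: 2C, 2N → 0 + 2 = +2
3 carbons (C1, C4, C5) meet the condition.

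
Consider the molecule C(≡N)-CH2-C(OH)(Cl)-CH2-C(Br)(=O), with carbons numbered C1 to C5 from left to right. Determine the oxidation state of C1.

+3

C1 has one bond to C (0), a triple bond to N (3×+1 = +3).
Oxidation state = 0 + 3 = +3.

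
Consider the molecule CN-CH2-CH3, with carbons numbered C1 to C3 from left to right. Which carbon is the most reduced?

Bonds to more-electronegative neighbours contribute +1 each, bonds to H or metals contribute −1 each, and C–C bonds contribute 0. Tallying each carbon:
C1: 1C, 3N → 0 + 3 = +3
C2: 2C, 2H → 0 − 2 = -2
C3: 1C, 3H → 0 − 3 = -3
The most reduced carbon is C3 at -3.

C3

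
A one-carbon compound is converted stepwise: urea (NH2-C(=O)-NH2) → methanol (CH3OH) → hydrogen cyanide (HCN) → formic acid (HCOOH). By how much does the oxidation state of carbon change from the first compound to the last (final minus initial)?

Carbon oxidation states along the series — urea: +4, methanol: -2, hydrogen cyanide: +2, formic acid: +2.
Net change = +2 − (+4) = -2.

-2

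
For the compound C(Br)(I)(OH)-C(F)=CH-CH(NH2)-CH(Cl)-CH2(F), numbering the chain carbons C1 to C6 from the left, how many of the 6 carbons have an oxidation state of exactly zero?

Count +1 for every bond to an atom more electronegative than carbon and −1 for every bond to one less electronegative; C–C bonds are 0. Tallying each carbon:
C1: 1C, 1O, 1Br, 1I → 0 + 1 + 1 + 1 = +3
C2: 3C, 1F → 0 + 1 = +1
C3: 3C, 1H → 0 − 1 = -1
C4: 2C, 1H, 1N → 0 − 1 + 1 = 0
C5: 2C, 1H, 1Cl → 0 − 1 + 1 = 0
C6: 1C, 2H, 1F → 0 − 2 + 1 = -1
2 carbons (C4, C5) meet the condition.

2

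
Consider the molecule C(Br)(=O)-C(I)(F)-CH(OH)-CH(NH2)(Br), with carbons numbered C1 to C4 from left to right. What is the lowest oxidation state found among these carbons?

Each bond to a more electronegative atom (O, N, halogen) counts +1, each bond to a less electronegative atom (H, metal, B, Si) counts −1, and each C–C bond counts 0. Tallying each carbon:
C1: 1C, 2O, 1Br → 0 + 2 + 1 = +3
C2: 2C, 1F, 1I → 0 + 1 + 1 = +2
C3: 2C, 1H, 1O → 0 − 1 + 1 = 0
C4: 1C, 1H, 1N, 1Br → 0 − 1 + 1 + 1 = +1
The lowest value is 0.

0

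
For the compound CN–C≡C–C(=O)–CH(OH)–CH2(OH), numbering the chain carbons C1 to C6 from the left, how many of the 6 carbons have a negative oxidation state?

1

Bonds to more-electronegative neighbours contribute +1 each, bonds to H or metals contribute −1 each, and C–C bonds contribute 0. Tallying each carbon:
C1: 1C, 3N → 0 + 3 = +3
C2: 4C → 0 = 0
C3: 4C → 0 = 0
C4: 2C, 2O → 0 + 2 = +2
C5: 2C, 1H, 1O → 0 − 1 + 1 = 0
C6: 1C, 2H, 1O → 0 − 2 + 1 = -1
1 carbon (C6) meets the condition.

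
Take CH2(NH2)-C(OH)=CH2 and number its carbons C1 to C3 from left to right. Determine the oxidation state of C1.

Bonds to more-electronegative neighbours contribute +1 each, bonds to H or metals contribute −1 each, and C–C bonds contribute 0.
C1 has one bond to C (0), one bond to H (-1), one bond to N (+1), one bond to H (-1).
Oxidation state = 0 − 1 + 1 − 1 = -1.

-1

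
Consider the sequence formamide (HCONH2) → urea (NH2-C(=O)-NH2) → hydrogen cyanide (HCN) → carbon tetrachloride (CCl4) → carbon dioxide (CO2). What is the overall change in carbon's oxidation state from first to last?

+2

Carbon oxidation states along the series — formamide: +2, urea: +4, hydrogen cyanide: +2, carbon tetrachloride: +4, carbon dioxide: +4.
Net change = +4 − (+2) = +2.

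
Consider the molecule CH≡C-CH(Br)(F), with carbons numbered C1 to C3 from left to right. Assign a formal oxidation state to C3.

Assign +1 per bond to O/N/halogen, −1 per bond to H or an electropositive element, and 0 per bond to carbon.
C3 has one bond to C (0), one bond to Br (+1), one bond to H (-1), one bond to F (+1).
Oxidation state = 0 + 1 − 1 + 1 = +1.

+1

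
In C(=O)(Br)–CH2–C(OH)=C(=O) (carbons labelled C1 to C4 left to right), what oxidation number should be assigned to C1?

+3

C1 has one bond to C (0), a double bond to O (2×+1 = +2), one bond to Br (+1).
Oxidation state = 0 + 2 + 1 = +3.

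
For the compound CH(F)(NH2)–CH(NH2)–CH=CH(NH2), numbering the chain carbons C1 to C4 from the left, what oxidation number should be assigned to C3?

-1

Bonds to more-electronegative neighbours contribute +1 each, bonds to H or metals contribute −1 each, and C–C bonds contribute 0.
C3 has one bond to C (0), a double bond to C (2×0 = 0), one bond to H (-1).
Oxidation state = 0 + 0 − 1 = -1.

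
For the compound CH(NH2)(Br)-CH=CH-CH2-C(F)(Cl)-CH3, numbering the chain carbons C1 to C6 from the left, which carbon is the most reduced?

C6

Tallying each carbon's bonds:
C1: 1C, 1H, 1N, 1Br → 0 − 1 + 1 + 1 = +1
C2: 3C, 1H → 0 − 1 = -1
C3: 3C, 1H → 0 − 1 = -1
C4: 2C, 2H → 0 − 2 = -2
C5: 2C, 1F, 1Cl → 0 + 1 + 1 = +2
C6: 1C, 3H → 0 − 3 = -3
The most reduced carbon is C6 at -3.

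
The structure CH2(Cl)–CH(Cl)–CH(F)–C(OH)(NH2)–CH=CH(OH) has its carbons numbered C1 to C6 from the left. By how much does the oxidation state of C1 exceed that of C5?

C1: 1C, 2H, 1Cl → 0 − 2 + 1 = -1
C5: 3C, 1H → 0 − 1 = -1
Difference: -1 − (-1) = 0.

0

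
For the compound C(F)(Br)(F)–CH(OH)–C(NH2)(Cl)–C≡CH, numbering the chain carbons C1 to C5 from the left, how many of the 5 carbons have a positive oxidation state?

Count +1 for every bond to an atom more electronegative than carbon and −1 for every bond to one less electronegative; C–C bonds are 0. Tallying each carbon:
C1: 1C, 2F, 1Br → 0 + 2 + 1 = +3
C2: 2C, 1H, 1O → 0 − 1 + 1 = 0
C3: 2C, 1N, 1Cl → 0 + 1 + 1 = +2
C4: 4C → 0 = 0
C5: 3C, 1H → 0 − 1 = -1
2 carbons (C1, C3) meet the condition.

2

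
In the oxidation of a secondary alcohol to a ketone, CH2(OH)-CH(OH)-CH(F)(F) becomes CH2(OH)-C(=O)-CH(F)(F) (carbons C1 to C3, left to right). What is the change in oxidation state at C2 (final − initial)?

Before: C2 has 2 bonds to C, 1 bond to H, 1 bond to O → oxidation state 0.
After: C2 has 2 bonds to C, 2 bonds to O → oxidation state +2.
Δ = +2 − (0) = +2, so this is an oxidation at C2.

+2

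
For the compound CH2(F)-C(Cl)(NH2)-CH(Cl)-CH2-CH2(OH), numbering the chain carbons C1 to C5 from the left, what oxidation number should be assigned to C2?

C2 has one bond to C (0), one bond to C (0), one bond to Cl (+1), one bond to N (+1).
Oxidation state = 0 + 0 + 1 + 1 = +2.

+2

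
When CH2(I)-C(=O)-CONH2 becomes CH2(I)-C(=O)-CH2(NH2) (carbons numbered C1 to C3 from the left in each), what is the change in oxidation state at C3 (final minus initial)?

-4

Before: C3 has 1 bond to C, 2 bonds to O, 1 bond to N → oxidation state +3.
After: C3 has 1 bond to C, 2 bonds to H, 1 bond to N → oxidation state -1.
Δ = -1 − (+3) = -4, so this is a reduction at C3.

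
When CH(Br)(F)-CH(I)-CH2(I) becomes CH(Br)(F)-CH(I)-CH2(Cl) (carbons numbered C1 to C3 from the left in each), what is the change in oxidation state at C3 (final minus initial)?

Before: C3 has 1 bond to C, 2 bonds to H, 1 bond to I → oxidation state -1.
After: C3 has 1 bond to C, 2 bonds to H, 1 bond to Cl → oxidation state -1.
Δ = -1 − (-1) = 0, so no net redox change at C3.

0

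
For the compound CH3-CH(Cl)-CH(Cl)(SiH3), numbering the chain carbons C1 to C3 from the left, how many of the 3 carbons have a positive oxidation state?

Bonds to more-electronegative neighbours contribute +1 each, bonds to H or metals contribute −1 each, and C–C bonds contribute 0. Tallying each carbon:
C1: 1C, 3H → 0 − 3 = -3
C2: 2C, 1H, 1Cl → 0 − 1 + 1 = 0
C3: 1C, 1H, 1Cl, 1Si → 0 − 1 + 1 − 1 = -1
0 carbons meet the condition.

0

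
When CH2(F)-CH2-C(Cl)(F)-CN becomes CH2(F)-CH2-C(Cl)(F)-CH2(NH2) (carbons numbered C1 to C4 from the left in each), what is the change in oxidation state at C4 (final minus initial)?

Before: C4 has 1 bond to C, 3 bonds to N → oxidation state +3.
After: C4 has 1 bond to C, 2 bonds to H, 1 bond to N → oxidation state -1.
Δ = -1 − (+3) = -4, so this is a reduction at C4.

-4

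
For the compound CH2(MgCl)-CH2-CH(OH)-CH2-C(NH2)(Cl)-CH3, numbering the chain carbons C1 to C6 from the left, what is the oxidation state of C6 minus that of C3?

C6: 1C, 3H → 0 − 3 = -3
C3: 2C, 1H, 1O → 0 − 1 + 1 = 0
Difference: -3 − (0) = -3.

-3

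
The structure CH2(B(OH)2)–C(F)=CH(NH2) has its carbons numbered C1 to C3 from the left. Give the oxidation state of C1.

-3

C1 has one bond to C (0), one bond to H (-1), one bond to B (-1), one bond to H (-1).
Oxidation state = 0 − 1 − 1 − 1 = -3.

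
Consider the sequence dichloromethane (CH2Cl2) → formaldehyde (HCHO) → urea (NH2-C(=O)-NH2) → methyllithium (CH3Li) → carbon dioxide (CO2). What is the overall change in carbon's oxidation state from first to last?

+4

Carbon oxidation states along the series — dichloromethane: 0, formaldehyde: 0, urea: +4, methyllithium: -4, carbon dioxide: +4.
Net change = +4 − (0) = +4.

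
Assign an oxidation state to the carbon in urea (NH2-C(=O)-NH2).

+4

The carbon has one bond to N (+1), a double bond to O (2×+1 = +2), one bond to N (+1).
Oxidation state = +1 + 2 + 1 = +4.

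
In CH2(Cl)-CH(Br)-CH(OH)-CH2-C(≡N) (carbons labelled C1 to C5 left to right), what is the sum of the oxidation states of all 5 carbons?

Tallying each carbon's bonds:
C1: 1C, 2H, 1Cl → 0 − 2 + 1 = -1
C2: 2C, 1H, 1Br → 0 − 1 + 1 = 0
C3: 2C, 1H, 1O → 0 − 1 + 1 = 0
C4: 2C, 2H → 0 − 2 = -2
C5: 1C, 3N → 0 + 3 = +3
Sum = -1 + 0 + 0 − 2 + 3 = 0.

0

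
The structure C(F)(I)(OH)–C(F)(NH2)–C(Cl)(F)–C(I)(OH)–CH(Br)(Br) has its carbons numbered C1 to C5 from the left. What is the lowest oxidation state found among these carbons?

+1

Each bond to a more electronegative atom (O, N, halogen) counts +1, each bond to a less electronegative atom (H, metal, B, Si) counts −1, and each C–C bond counts 0. Tallying each carbon:
C1: 1C, 1O, 1F, 1I → 0 + 1 + 1 + 1 = +3
C2: 2C, 1N, 1F → 0 + 1 + 1 = +2
C3: 2C, 1F, 1Cl → 0 + 1 + 1 = +2
C4: 2C, 1O, 1I → 0 + 1 + 1 = +2
C5: 1C, 1H, 2Br → 0 − 1 + 2 = +1
The lowest value is +1.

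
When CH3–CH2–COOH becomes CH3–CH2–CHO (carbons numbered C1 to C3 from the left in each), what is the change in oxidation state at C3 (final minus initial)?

Before: C3 has 1 bond to C, 3 bonds to O → oxidation state +3.
After: C3 has 1 bond to C, 1 bond to H, 2 bonds to O → oxidation state +1.
Δ = +1 − (+3) = -2, so this is a reduction at C3.

-2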